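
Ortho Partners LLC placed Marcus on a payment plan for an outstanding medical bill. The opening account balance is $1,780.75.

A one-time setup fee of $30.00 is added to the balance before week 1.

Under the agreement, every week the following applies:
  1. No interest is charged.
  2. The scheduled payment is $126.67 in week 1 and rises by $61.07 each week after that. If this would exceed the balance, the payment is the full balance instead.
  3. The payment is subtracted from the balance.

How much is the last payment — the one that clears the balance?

$134.68

# | Opening | Payment | End bal
1 | $1,810.75 | $126.67 | $1,684.08
2 | $1,684.08 | $187.74 | $1,496.34
3 | $1,496.34 | $248.81 | $1,247.53
4 | $1,247.53 | $309.88 | $937.65
5 | $937.65 | $370.95 | $566.70
6 | $566.70 | $432.02 | $134.68
7 | $134.68 | $134.68 | $0.00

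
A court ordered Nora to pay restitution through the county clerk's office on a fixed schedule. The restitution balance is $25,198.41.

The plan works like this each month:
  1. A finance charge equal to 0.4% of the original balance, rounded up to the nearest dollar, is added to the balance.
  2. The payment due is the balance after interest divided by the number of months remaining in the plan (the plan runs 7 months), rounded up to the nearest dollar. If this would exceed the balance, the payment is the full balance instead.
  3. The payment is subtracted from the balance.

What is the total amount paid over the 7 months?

$25,905.41

Month 1: opening $25,198.41; interest $101.00 → $25,299.41; payment $3,615.00; balance $21,684.41
Month 2: opening $21,684.41; interest $101.00 → $21,785.41; payment $3,631.00; balance $18,154.41
Month 3: opening $18,154.41; interest $101.00 → $18,255.41; payment $3,652.00; balance $14,603.41
Month 4: opening $14,603.41; interest $101.00 → $14,704.41; payment $3,677.00; balance $11,027.41
Month 5: opening $11,027.41; interest $101.00 → $11,128.41; payment $3,710.00; balance $7,418.41
Month 6: opening $7,418.41; interest $101.00 → $7,519.41; payment $3,760.00; balance $3,759.41
Month 7: opening $3,759.41; interest $101.00 → $3,860.41; payment $3,860.41; balance $0.00
Total paid: $25,905.41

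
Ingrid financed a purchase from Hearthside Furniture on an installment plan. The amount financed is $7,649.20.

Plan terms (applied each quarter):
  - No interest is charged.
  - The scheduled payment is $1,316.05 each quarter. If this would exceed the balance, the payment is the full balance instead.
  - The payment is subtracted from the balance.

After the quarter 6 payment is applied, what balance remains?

$0.00

Quarter 1: $7,649.20 − $1,316.05 → $6,333.15
Quarter 2: $6,333.15 − $1,316.05 → $5,017.10
Quarter 3: $5,017.10 − $1,316.05 → $3,701.05
Quarter 4: $3,701.05 − $1,316.05 → $2,385.00
Quarter 5: $2,385.00 − $1,316.05 → $1,068.95
Quarter 6: $1,068.95 − $1,068.95 → $0.00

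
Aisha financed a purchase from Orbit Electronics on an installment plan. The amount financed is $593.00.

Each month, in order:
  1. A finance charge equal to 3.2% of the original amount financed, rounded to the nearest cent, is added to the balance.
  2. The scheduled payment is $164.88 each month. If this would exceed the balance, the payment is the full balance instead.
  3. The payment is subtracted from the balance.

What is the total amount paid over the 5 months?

Month 1: $593.00 +$18.98 interest = $611.98; pay $164.88 → $447.10
Month 2: $447.10 +$18.98 interest = $466.08; pay $164.88 → $301.20
Month 3: $301.20 +$18.98 interest = $320.18; pay $164.88 → $155.30
Month 4: $155.30 +$18.98 interest = $174.28; pay $164.88 → $9.40
Month 5: $9.40 +$18.98 interest = $28.38; pay $28.38 → $0.00
Total paid: $687.90

$687.90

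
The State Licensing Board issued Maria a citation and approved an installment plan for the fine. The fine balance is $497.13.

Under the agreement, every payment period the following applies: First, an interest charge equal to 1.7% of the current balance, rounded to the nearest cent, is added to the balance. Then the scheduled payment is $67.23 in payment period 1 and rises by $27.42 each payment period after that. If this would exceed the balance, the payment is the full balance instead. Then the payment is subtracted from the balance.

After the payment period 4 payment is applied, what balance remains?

$89.56

Payment period 1: $497.13 +$8.45 interest = $505.58; pay $67.23 → $438.35
Payment period 2: $438.35 +$7.45 interest = $445.80; pay $94.65 → $351.15
Payment period 3: $351.15 +$5.97 interest = $357.12; pay $122.07 → $235.05
Payment period 4: $235.05 +$4.00 interest = $239.05; pay $149.49 → $89.56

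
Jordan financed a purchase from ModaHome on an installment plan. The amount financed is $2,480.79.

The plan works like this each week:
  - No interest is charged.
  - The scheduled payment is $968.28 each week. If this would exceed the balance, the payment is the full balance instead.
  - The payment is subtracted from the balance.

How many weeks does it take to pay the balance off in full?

# | Opening | Payment | End bal
1 | $2,480.79 | $968.28 | $1,512.51
2 | $1,512.51 | $968.28 | $544.23
3 | $544.23 | $544.23 | $0.00
Balance reaches $0.00 in week 3.

3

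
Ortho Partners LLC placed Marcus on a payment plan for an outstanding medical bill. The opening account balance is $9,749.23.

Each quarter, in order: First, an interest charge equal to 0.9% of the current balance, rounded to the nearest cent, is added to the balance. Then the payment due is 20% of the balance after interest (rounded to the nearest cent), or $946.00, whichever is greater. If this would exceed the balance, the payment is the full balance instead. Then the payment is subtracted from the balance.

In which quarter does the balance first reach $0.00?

# | Opening | Interest | Payment | End bal
1 | $9,749.23 | $87.74 | $1,967.39 | $7,869.58
2 | $7,869.58 | $70.83 | $1,588.08 | $6,352.33
3 | $6,352.33 | $57.17 | $1,281.90 | $5,127.60
4 | $5,127.60 | $46.15 | $1,034.75 | $4,139.00
5 | $4,139.00 | $37.25 | $946.00 | $3,230.25
6 | $3,230.25 | $29.07 | $946.00 | $2,313.32
7 | $2,313.32 | $20.82 | $946.00 | $1,388.14
8 | $1,388.14 | $12.49 | $946.00 | $454.63
9 | $454.63 | $4.09 | $458.72 | $0.00
Balance reaches $0.00 in quarter 9.

9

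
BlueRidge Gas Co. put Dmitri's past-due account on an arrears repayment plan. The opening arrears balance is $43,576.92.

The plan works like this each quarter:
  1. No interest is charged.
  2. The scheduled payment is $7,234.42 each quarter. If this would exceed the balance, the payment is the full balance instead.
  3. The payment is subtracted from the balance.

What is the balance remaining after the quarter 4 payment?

Quarter 1: $43,576.92 − $7,234.42 → $36,342.50
Quarter 2: $36,342.50 − $7,234.42 → $29,108.08
Quarter 3: $29,108.08 − $7,234.42 → $21,873.66
Quarter 4: $21,873.66 − $7,234.42 → $14,639.24

$14,639.24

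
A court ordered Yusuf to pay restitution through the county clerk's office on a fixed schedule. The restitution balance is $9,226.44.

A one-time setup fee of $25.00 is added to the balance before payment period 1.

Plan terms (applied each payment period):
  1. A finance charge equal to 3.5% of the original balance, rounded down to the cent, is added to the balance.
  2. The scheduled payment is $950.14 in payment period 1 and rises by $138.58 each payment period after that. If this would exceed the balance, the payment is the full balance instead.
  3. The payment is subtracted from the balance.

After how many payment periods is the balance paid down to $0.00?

Payment period 1: opening $9,251.44; interest $322.92 → $9,574.36; payment $950.14; balance $8,624.22
Payment period 2: opening $8,624.22; interest $322.92 → $8,947.14; payment $1,088.72; balance $7,858.42
Payment period 3: opening $7,858.42; interest $322.92 → $8,181.34; payment $1,227.30; balance $6,954.04
Payment period 4: opening $6,954.04; interest $322.92 → $7,276.96; payment $1,365.88; balance $5,911.08
Payment period 5: opening $5,911.08; interest $322.92 → $6,234.00; payment $1,504.46; balance $4,729.54
Payment period 6: opening $4,729.54; interest $322.92 → $5,052.46; payment $1,643.04; balance $3,409.42
Payment period 7: opening $3,409.42; interest $322.92 → $3,732.34; payment $1,781.62; balance $1,950.72
Payment period 8: opening $1,950.72; interest $322.92 → $2,273.64; payment $1,920.20; balance $353.44
Payment period 9: opening $353.44; interest $322.92 → $676.36; payment $676.36; balance $0.00
Balance reaches $0.00 in payment period 9.

9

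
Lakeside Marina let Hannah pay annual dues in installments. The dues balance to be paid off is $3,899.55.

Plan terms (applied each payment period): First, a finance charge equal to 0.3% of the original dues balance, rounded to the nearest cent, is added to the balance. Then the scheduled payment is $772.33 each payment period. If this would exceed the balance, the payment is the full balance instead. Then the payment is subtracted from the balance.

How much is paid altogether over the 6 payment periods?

$3,969.75

Payment period 1: opening $3,899.55; interest $11.70 → $3,911.25; payment $772.33; balance $3,138.92
Payment period 2: opening $3,138.92; interest $11.70 → $3,150.62; payment $772.33; balance $2,378.29
Payment period 3: opening $2,378.29; interest $11.70 → $2,389.99; payment $772.33; balance $1,617.66
Payment period 4: opening $1,617.66; interest $11.70 → $1,629.36; payment $772.33; balance $857.03
Payment period 5: opening $857.03; interest $11.70 → $868.73; payment $772.33; balance $96.40
Payment period 6: opening $96.40; interest $11.70 → $108.10; payment $108.10; balance $0.00
Total paid: $3,969.75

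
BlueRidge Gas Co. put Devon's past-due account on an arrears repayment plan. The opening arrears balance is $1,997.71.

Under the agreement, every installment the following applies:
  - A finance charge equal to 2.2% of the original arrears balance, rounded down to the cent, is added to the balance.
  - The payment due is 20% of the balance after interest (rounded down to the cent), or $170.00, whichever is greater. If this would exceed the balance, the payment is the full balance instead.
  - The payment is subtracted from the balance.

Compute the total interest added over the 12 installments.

$527.28

Installment 1: $1,997.71 +$43.94 interest = $2,041.65; pay $408.33 → $1,633.32
Installment 2: $1,633.32 +$43.94 interest = $1,677.26; pay $335.45 → $1,341.81
Installment 3: $1,341.81 +$43.94 interest = $1,385.75; pay $277.15 → $1,108.60
Installment 4: $1,108.60 +$43.94 interest = $1,152.54; pay $230.50 → $922.04
Installment 5: $922.04 +$43.94 interest = $965.98; pay $193.19 → $772.79
Installment 6: $772.79 +$43.94 interest = $816.73; pay $170.00 → $646.73
Installment 7: $646.73 +$43.94 interest = $690.67; pay $170.00 → $520.67
Installment 8: $520.67 +$43.94 interest = $564.61; pay $170.00 → $394.61
Installment 9: $394.61 +$43.94 interest = $438.55; pay $170.00 → $268.55
Installment 10: $268.55 +$43.94 interest = $312.49; pay $170.00 → $142.49
Installment 11: $142.49 +$43.94 interest = $186.43; pay $170.00 → $16.43
Installment 12: $16.43 +$43.94 interest = $60.37; pay $60.37 → $0.00
Total interest: $43.94 + $43.94 + $43.94 + $43.94 + $43.94 + $43.94 + $43.94 + $43.94 + $43.94 + $43.94 + $43.94 + $43.94 = $527.28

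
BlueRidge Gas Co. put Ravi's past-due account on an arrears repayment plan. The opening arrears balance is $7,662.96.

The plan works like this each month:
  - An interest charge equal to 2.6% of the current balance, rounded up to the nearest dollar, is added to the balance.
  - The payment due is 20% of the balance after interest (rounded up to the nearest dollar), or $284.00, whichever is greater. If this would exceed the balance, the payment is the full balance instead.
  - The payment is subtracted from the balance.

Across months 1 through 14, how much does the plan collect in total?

# | Opening | Interest | Payment | End bal
1 | $7,662.96 | $200.00 | $1,573.00 | $6,289.96
2 | $6,289.96 | $164.00 | $1,291.00 | $5,162.96
3 | $5,162.96 | $135.00 | $1,060.00 | $4,237.96
4 | $4,237.96 | $111.00 | $870.00 | $3,478.96
5 | $3,478.96 | $91.00 | $714.00 | $2,855.96
6 | $2,855.96 | $75.00 | $587.00 | $2,343.96
7 | $2,343.96 | $61.00 | $481.00 | $1,923.96
8 | $1,923.96 | $51.00 | $395.00 | $1,579.96
9 | $1,579.96 | $42.00 | $325.00 | $1,296.96
10 | $1,296.96 | $34.00 | $284.00 | $1,046.96
11 | $1,046.96 | $28.00 | $284.00 | $790.96
12 | $790.96 | $21.00 | $284.00 | $527.96
13 | $527.96 | $14.00 | $284.00 | $257.96
14 | $257.96 | $7.00 | $264.96 | $0.00
Total paid: $8,696.96

$8,696.96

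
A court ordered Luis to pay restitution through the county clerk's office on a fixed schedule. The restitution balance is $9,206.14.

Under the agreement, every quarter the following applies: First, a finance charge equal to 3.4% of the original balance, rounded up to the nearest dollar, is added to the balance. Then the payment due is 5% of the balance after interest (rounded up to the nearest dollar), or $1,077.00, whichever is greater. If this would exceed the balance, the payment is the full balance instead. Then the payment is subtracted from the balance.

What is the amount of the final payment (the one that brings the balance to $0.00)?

$364.14

Quarter 1: $9,206.14 +$314.00 interest = $9,520.14; pay $1,077.00 → $8,443.14
Quarter 2: $8,443.14 +$314.00 interest = $8,757.14; pay $1,077.00 → $7,680.14
Quarter 3: $7,680.14 +$314.00 interest = $7,994.14; pay $1,077.00 → $6,917.14
Quarter 4: $6,917.14 +$314.00 interest = $7,231.14; pay $1,077.00 → $6,154.14
Quarter 5: $6,154.14 +$314.00 interest = $6,468.14; pay $1,077.00 → $5,391.14
Quarter 6: $5,391.14 +$314.00 interest = $5,705.14; pay $1,077.00 → $4,628.14
Quarter 7: $4,628.14 +$314.00 interest = $4,942.14; pay $1,077.00 → $3,865.14
Quarter 8: $3,865.14 +$314.00 interest = $4,179.14; pay $1,077.00 → $3,102.14
Quarter 9: $3,102.14 +$314.00 interest = $3,416.14; pay $1,077.00 → $2,339.14
Quarter 10: $2,339.14 +$314.00 interest = $2,653.14; pay $1,077.00 → $1,576.14
Quarter 11: $1,576.14 +$314.00 interest = $1,890.14; pay $1,077.00 → $813.14
Quarter 12: $813.14 +$314.00 interest = $1,127.14; pay $1,077.00 → $50.14
Quarter 13: $50.14 +$314.00 interest = $364.14; pay $364.14 → $0.00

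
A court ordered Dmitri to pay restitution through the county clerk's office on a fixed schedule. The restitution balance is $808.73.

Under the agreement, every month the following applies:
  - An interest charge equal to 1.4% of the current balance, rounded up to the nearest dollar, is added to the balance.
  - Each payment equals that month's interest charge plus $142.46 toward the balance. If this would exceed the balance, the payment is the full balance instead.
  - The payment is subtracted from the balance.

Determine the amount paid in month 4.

$148.46

# | Opening | Interest | Payment | End bal
1 | $808.73 | $12.00 | $154.46 | $666.27
2 | $666.27 | $10.00 | $152.46 | $523.81
3 | $523.81 | $8.00 | $150.46 | $381.35
4 | $381.35 | $6.00 | $148.46 | $238.89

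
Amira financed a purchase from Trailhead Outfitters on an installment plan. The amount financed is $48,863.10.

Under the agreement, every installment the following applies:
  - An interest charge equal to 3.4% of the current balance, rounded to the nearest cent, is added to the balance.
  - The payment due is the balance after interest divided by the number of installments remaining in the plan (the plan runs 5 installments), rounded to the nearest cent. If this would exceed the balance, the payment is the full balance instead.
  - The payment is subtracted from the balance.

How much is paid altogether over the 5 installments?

Installment 1: opening $48,863.10; interest $1,661.35 → $50,524.45; payment $10,104.89; balance $40,419.56
Installment 2: opening $40,419.56; interest $1,374.27 → $41,793.83; payment $10,448.46; balance $31,345.37
Installment 3: opening $31,345.37; interest $1,065.74 → $32,411.11; payment $10,803.70; balance $21,607.41
Installment 4: opening $21,607.41; interest $734.65 → $22,342.06; payment $11,171.03; balance $11,171.03
Installment 5: opening $11,171.03; interest $379.82 → $11,550.85; payment $11,550.85; balance $0.00
Total paid: $54,078.93

$54,078.93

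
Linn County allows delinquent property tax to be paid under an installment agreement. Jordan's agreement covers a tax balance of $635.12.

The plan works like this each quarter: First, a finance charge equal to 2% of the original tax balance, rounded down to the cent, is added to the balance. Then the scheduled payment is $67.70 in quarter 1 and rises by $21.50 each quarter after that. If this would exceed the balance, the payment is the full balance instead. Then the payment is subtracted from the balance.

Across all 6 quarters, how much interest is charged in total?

$76.20

Quarter 1: opening $635.12; interest $12.70 → $647.82; payment $67.70; balance $580.12
Quarter 2: opening $580.12; interest $12.70 → $592.82; payment $89.20; balance $503.62
Quarter 3: opening $503.62; interest $12.70 → $516.32; payment $110.70; balance $405.62
Quarter 4: opening $405.62; interest $12.70 → $418.32; payment $132.20; balance $286.12
Quarter 5: opening $286.12; interest $12.70 → $298.82; payment $153.70; balance $145.12
Quarter 6: opening $145.12; interest $12.70 → $157.82; payment $157.82; balance $0.00
Total interest: $12.70 + $12.70 + $12.70 + $12.70 + $12.70 + $12.70 = $76.20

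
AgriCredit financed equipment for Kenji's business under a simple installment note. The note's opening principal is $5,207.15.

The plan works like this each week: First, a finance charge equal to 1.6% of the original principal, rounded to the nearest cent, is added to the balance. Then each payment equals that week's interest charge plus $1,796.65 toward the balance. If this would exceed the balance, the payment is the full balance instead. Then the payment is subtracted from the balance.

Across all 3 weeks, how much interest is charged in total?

$249.93

Week 1: $5,207.15 +$83.31 interest = $5,290.46; pay $1,879.96 → $3,410.50
Week 2: $3,410.50 +$83.31 interest = $3,493.81; pay $1,879.96 → $1,613.85
Week 3: $1,613.85 +$83.31 interest = $1,697.16; pay $1,697.16 → $0.00
Total interest: $83.31 + $83.31 + $83.31 = $249.93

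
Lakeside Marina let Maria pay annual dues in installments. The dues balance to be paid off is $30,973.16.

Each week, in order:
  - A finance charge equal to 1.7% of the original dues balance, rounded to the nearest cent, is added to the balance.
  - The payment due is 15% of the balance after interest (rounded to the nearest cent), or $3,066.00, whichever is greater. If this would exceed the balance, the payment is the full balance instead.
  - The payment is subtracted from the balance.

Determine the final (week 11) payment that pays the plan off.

Week 1: $30,973.16 +$526.54 interest = $31,499.70; pay $4,724.96 → $26,774.74
Week 2: $26,774.74 +$526.54 interest = $27,301.28; pay $4,095.19 → $23,206.09
Week 3: $23,206.09 +$526.54 interest = $23,732.63; pay $3,559.89 → $20,172.74
Week 4: $20,172.74 +$526.54 interest = $20,699.28; pay $3,104.89 → $17,594.39
Week 5: $17,594.39 +$526.54 interest = $18,120.93; pay $3,066.00 → $15,054.93
Week 6: $15,054.93 +$526.54 interest = $15,581.47; pay $3,066.00 → $12,515.47
Week 7: $12,515.47 +$526.54 interest = $13,042.01; pay $3,066.00 → $9,976.01
Week 8: $9,976.01 +$526.54 interest = $10,502.55; pay $3,066.00 → $7,436.55
Week 9: $7,436.55 +$526.54 interest = $7,963.09; pay $3,066.00 → $4,897.09
Week 10: $4,897.09 +$526.54 interest = $5,423.63; pay $3,066.00 → $2,357.63
Week 11: $2,357.63 +$526.54 interest = $2,884.17; pay $2,884.17 → $0.00

$2,884.17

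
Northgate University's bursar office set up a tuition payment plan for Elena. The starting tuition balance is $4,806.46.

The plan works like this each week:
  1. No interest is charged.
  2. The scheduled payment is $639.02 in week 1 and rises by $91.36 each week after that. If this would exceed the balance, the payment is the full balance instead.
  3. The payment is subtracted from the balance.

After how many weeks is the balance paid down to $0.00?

6

Week 1: $4,806.46 − $639.02 → $4,167.44
Week 2: $4,167.44 − $730.38 → $3,437.06
Week 3: $3,437.06 − $821.74 → $2,615.32
Week 4: $2,615.32 − $913.10 → $1,702.22
Week 5: $1,702.22 − $1,004.46 → $697.76
Week 6: $697.76 − $697.76 → $0.00
Balance reaches $0.00 in week 6.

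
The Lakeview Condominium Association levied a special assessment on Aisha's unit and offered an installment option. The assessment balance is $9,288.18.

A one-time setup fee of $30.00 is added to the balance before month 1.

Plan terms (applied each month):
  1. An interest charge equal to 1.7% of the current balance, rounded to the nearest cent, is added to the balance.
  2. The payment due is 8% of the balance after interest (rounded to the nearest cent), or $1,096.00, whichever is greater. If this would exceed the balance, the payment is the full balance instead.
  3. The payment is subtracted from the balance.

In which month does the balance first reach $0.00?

Month 1: opening $9,318.18; interest $158.41 → $9,476.59; payment $1,096.00; balance $8,380.59
Month 2: opening $8,380.59; interest $142.47 → $8,523.06; payment $1,096.00; balance $7,427.06
Month 3: opening $7,427.06; interest $126.26 → $7,553.32; payment $1,096.00; balance $6,457.32
Month 4: opening $6,457.32; interest $109.77 → $6,567.09; payment $1,096.00; balance $5,471.09
Month 5: opening $5,471.09; interest $93.01 → $5,564.10; payment $1,096.00; balance $4,468.10
Month 6: opening $4,468.10; interest $75.96 → $4,544.06; payment $1,096.00; balance $3,448.06
Month 7: opening $3,448.06; interest $58.62 → $3,506.68; payment $1,096.00; balance $2,410.68
Month 8: opening $2,410.68; interest $40.98 → $2,451.66; payment $1,096.00; balance $1,355.66
Month 9: opening $1,355.66; interest $23.05 → $1,378.71; payment $1,096.00; balance $282.71
Month 10: opening $282.71; interest $4.81 → $287.52; payment $287.52; balance $0.00
Balance reaches $0.00 in month 10.

10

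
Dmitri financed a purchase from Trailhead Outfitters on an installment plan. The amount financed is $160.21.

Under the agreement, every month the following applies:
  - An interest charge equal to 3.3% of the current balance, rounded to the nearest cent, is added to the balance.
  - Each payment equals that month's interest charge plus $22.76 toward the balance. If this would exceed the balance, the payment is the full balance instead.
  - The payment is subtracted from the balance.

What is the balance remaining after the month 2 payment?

Month 1: opening $160.21; interest $5.29 → $165.50; payment $28.05; balance $137.45
Month 2: opening $137.45; interest $4.54 → $141.99; payment $27.30; balance $114.69

$114.69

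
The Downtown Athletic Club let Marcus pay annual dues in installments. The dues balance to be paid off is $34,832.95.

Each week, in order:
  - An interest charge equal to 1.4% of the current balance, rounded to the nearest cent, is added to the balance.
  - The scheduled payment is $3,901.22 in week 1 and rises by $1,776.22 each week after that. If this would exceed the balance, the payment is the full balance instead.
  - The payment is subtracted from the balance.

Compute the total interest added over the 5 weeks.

Week 1: opening $34,832.95; interest $487.66 → $35,320.61; payment $3,901.22; balance $31,419.39
Week 2: opening $31,419.39; interest $439.87 → $31,859.26; payment $5,677.44; balance $26,181.82
Week 3: opening $26,181.82; interest $366.55 → $26,548.37; payment $7,453.66; balance $19,094.71
Week 4: opening $19,094.71; interest $267.33 → $19,362.04; payment $9,229.88; balance $10,132.16
Week 5: opening $10,132.16; interest $141.85 → $10,274.01; payment $10,274.01; balance $0.00
Total interest: $487.66 + $439.87 + $366.55 + $267.33 + $141.85 = $1,703.26

$1,703.26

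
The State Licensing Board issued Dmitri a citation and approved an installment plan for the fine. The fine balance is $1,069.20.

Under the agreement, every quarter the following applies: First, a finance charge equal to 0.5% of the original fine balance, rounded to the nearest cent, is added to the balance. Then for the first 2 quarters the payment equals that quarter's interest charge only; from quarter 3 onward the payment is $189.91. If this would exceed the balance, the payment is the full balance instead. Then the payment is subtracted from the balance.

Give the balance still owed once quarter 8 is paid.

Quarter 1: $1,069.20 +$5.35 interest = $1,074.55; pay $5.35 → $1,069.20
Quarter 2: $1,069.20 +$5.35 interest = $1,074.55; pay $5.35 → $1,069.20
Quarter 3: $1,069.20 +$5.35 interest = $1,074.55; pay $189.91 → $884.64
Quarter 4: $884.64 +$5.35 interest = $889.99; pay $189.91 → $700.08
Quarter 5: $700.08 +$5.35 interest = $705.43; pay $189.91 → $515.52
Quarter 6: $515.52 +$5.35 interest = $520.87; pay $189.91 → $330.96
Quarter 7: $330.96 +$5.35 interest = $336.31; pay $189.91 → $146.40
Quarter 8: $146.40 +$5.35 interest = $151.75; pay $151.75 → $0.00

$0.00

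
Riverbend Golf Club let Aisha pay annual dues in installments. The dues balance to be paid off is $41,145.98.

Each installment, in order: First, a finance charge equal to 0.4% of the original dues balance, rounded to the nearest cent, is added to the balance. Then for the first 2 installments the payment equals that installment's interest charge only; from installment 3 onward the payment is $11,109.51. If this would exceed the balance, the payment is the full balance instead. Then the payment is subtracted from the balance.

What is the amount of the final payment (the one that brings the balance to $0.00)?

# | Opening | Interest | Payment | End bal
1 | $41,145.98 | $164.58 | $164.58 | $41,145.98
2 | $41,145.98 | $164.58 | $164.58 | $41,145.98
3 | $41,145.98 | $164.58 | $11,109.51 | $30,201.05
4 | $30,201.05 | $164.58 | $11,109.51 | $19,256.12
5 | $19,256.12 | $164.58 | $11,109.51 | $8,311.19
6 | $8,311.19 | $164.58 | $8,475.77 | $0.00

$8,475.77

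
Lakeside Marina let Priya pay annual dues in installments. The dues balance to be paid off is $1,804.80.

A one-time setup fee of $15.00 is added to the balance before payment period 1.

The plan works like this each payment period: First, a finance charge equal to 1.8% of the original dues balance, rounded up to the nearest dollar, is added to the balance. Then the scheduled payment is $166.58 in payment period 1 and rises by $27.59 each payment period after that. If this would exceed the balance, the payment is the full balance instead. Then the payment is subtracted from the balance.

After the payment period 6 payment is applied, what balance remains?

Payment period 1: opening $1,819.80; interest $33.00 → $1,852.80; payment $166.58; balance $1,686.22
Payment period 2: opening $1,686.22; interest $33.00 → $1,719.22; payment $194.17; balance $1,525.05
Payment period 3: opening $1,525.05; interest $33.00 → $1,558.05; payment $221.76; balance $1,336.29
Payment period 4: opening $1,336.29; interest $33.00 → $1,369.29; payment $249.35; balance $1,119.94
Payment period 5: opening $1,119.94; interest $33.00 → $1,152.94; payment $276.94; balance $876.00
Payment period 6: opening $876.00; interest $33.00 → $909.00; payment $304.53; balance $604.47

$604.47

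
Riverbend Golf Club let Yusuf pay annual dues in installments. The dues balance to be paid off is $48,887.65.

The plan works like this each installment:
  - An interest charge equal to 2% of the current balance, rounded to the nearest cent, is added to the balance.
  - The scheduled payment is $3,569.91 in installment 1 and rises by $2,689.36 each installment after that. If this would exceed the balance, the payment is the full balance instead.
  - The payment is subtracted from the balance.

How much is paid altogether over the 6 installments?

$52,863.45

Installment 1: $48,887.65 +$977.75 interest = $49,865.40; pay $3,569.91 → $46,295.49
Installment 2: $46,295.49 +$925.91 interest = $47,221.40; pay $6,259.27 → $40,962.13
Installment 3: $40,962.13 +$819.24 interest = $41,781.37; pay $8,948.63 → $32,832.74
Installment 4: $32,832.74 +$656.65 interest = $33,489.39; pay $11,637.99 → $21,851.40
Installment 5: $21,851.40 +$437.03 interest = $22,288.43; pay $14,327.35 → $7,961.08
Installment 6: $7,961.08 +$159.22 interest = $8,120.30; pay $8,120.30 → $0.00
Total paid: $52,863.45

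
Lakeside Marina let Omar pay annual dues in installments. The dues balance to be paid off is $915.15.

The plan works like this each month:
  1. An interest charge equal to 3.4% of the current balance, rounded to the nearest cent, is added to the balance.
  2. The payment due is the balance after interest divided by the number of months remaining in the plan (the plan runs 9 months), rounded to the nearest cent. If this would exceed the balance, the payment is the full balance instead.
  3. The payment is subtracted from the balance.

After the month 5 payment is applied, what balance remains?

Month 1: $915.15 +$31.12 interest = $946.27; pay $105.14 → $841.13
Month 2: $841.13 +$28.60 interest = $869.73; pay $108.72 → $761.01
Month 3: $761.01 +$25.87 interest = $786.88; pay $112.41 → $674.47
Month 4: $674.47 +$22.93 interest = $697.40; pay $116.23 → $581.17
Month 5: $581.17 +$19.76 interest = $600.93; pay $120.19 → $480.74

$480.74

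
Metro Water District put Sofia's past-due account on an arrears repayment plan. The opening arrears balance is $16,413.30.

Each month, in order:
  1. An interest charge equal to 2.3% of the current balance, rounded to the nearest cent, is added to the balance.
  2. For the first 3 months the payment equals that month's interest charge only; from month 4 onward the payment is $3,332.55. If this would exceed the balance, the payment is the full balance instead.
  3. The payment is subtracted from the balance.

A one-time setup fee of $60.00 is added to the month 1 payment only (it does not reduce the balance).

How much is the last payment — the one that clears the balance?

# | Opening | Interest | Payment | Fee | End bal
1 | $16,413.30 | $377.51 | $377.51 | $60.00 | $16,413.30
2 | $16,413.30 | $377.51 | $377.51 | — | $16,413.30
3 | $16,413.30 | $377.51 | $377.51 | — | $16,413.30
4 | $16,413.30 | $377.51 | $3,332.55 | — | $13,458.26
5 | $13,458.26 | $309.54 | $3,332.55 | — | $10,435.25
6 | $10,435.25 | $240.01 | $3,332.55 | — | $7,342.71
7 | $7,342.71 | $168.88 | $3,332.55 | — | $4,179.04
8 | $4,179.04 | $96.12 | $3,332.55 | — | $942.61
9 | $942.61 | $21.68 | $964.29 | — | $0.00

$964.29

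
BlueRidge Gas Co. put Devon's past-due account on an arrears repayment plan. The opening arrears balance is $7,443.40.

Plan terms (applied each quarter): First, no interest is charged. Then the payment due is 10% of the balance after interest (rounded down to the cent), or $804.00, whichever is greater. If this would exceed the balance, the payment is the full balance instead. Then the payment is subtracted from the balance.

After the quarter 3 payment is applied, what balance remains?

Quarter 1: $7,443.40 − $804.00 → $6,639.40
Quarter 2: $6,639.40 − $804.00 → $5,835.40
Quarter 3: $5,835.40 − $804.00 → $5,031.40

$5,031.40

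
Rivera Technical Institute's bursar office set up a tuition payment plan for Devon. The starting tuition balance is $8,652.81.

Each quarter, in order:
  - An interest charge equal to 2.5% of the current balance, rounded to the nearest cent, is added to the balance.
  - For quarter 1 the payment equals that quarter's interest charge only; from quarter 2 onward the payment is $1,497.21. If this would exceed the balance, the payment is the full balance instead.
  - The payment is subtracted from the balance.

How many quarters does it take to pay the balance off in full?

8

Quarter 1: $8,652.81 +$216.32 interest = $8,869.13; pay $216.32 → $8,652.81
Quarter 2: $8,652.81 +$216.32 interest = $8,869.13; pay $1,497.21 → $7,371.92
Quarter 3: $7,371.92 +$184.30 interest = $7,556.22; pay $1,497.21 → $6,059.01
Quarter 4: $6,059.01 +$151.48 interest = $6,210.49; pay $1,497.21 → $4,713.28
Quarter 5: $4,713.28 +$117.83 interest = $4,831.11; pay $1,497.21 → $3,333.90
Quarter 6: $3,333.90 +$83.35 interest = $3,417.25; pay $1,497.21 → $1,920.04
Quarter 7: $1,920.04 +$48.00 interest = $1,968.04; pay $1,497.21 → $470.83
Quarter 8: $470.83 +$11.77 interest = $482.60; pay $482.60 → $0.00
Balance reaches $0.00 in quarter 8.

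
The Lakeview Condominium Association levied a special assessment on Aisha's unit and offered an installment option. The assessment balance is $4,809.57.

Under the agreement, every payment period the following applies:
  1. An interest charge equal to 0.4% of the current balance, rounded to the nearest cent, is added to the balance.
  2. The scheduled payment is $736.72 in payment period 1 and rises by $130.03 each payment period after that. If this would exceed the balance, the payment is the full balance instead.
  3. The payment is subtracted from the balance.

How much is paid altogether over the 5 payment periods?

Payment period 1: opening $4,809.57; interest $19.24 → $4,828.81; payment $736.72; balance $4,092.09
Payment period 2: opening $4,092.09; interest $16.37 → $4,108.46; payment $866.75; balance $3,241.71
Payment period 3: opening $3,241.71; interest $12.97 → $3,254.68; payment $996.78; balance $2,257.90
Payment period 4: opening $2,257.90; interest $9.03 → $2,266.93; payment $1,126.81; balance $1,140.12
Payment period 5: opening $1,140.12; interest $4.56 → $1,144.68; payment $1,144.68; balance $0.00
Total paid: $4,871.74

$4,871.74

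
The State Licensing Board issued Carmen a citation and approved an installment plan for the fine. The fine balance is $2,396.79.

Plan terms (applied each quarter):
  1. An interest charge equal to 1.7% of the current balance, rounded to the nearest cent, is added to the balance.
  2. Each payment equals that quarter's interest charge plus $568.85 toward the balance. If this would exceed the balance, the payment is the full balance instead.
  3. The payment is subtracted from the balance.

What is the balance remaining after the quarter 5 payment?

Quarter 1: $2,396.79 +$40.75 interest = $2,437.54; pay $609.60 → $1,827.94
Quarter 2: $1,827.94 +$31.07 interest = $1,859.01; pay $599.92 → $1,259.09
Quarter 3: $1,259.09 +$21.40 interest = $1,280.49; pay $590.25 → $690.24
Quarter 4: $690.24 +$11.73 interest = $701.97; pay $580.58 → $121.39
Quarter 5: $121.39 +$2.06 interest = $123.45; pay $123.45 → $0.00

$0.00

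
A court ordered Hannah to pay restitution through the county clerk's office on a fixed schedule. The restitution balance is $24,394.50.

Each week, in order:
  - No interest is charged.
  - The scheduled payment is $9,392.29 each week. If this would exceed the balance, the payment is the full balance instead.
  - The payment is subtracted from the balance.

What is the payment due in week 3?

$5,609.92

Week 1: $24,394.50 − $9,392.29 → $15,002.21
Week 2: $15,002.21 − $9,392.29 → $5,609.92
Week 3: $5,609.92 − $5,609.92 → $0.00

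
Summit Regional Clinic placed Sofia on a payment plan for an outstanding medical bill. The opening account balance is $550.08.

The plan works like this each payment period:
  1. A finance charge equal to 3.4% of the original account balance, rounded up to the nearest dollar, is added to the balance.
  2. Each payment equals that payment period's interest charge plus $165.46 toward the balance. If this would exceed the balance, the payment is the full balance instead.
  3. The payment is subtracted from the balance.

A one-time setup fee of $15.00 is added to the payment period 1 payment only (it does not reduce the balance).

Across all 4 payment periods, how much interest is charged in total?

Payment period 1: $550.08 +$19.00 interest = $569.08; pay $184.46 (+ $15.00 fee) → $384.62
Payment period 2: $384.62 +$19.00 interest = $403.62; pay $184.46 → $219.16
Payment period 3: $219.16 +$19.00 interest = $238.16; pay $184.46 → $53.70
Payment period 4: $53.70 +$19.00 interest = $72.70; pay $72.70 → $0.00
Total interest: $19.00 + $19.00 + $19.00 + $19.00 = $76.00

$76.00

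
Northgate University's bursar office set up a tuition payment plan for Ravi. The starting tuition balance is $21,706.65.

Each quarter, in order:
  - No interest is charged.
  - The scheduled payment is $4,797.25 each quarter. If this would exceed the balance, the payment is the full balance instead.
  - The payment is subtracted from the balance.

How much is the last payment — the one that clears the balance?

$2,517.65

# | Opening | Payment | End bal
1 | $21,706.65 | $4,797.25 | $16,909.40
2 | $16,909.40 | $4,797.25 | $12,112.15
3 | $12,112.15 | $4,797.25 | $7,314.90
4 | $7,314.90 | $4,797.25 | $2,517.65
5 | $2,517.65 | $2,517.65 | $0.00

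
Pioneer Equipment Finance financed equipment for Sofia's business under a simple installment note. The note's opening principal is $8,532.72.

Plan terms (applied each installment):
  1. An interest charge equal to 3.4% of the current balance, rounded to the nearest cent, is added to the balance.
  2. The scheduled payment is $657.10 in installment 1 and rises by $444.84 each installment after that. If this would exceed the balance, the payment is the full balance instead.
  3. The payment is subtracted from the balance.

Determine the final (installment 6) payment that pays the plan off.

Installment 1: $8,532.72 +$290.11 interest = $8,822.83; pay $657.10 → $8,165.73
Installment 2: $8,165.73 +$277.63 interest = $8,443.36; pay $1,101.94 → $7,341.42
Installment 3: $7,341.42 +$249.61 interest = $7,591.03; pay $1,546.78 → $6,044.25
Installment 4: $6,044.25 +$205.50 interest = $6,249.75; pay $1,991.62 → $4,258.13
Installment 5: $4,258.13 +$144.78 interest = $4,402.91; pay $2,436.46 → $1,966.45
Installment 6: $1,966.45 +$66.86 interest = $2,033.31; pay $2,033.31 → $0.00

$2,033.31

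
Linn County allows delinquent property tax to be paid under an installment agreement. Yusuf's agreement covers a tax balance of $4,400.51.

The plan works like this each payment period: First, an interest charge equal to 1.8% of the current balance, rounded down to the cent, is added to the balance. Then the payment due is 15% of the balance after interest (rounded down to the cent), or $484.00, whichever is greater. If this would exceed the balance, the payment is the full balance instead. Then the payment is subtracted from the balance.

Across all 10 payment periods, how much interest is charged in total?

# | Opening | Interest | Payment | End bal
1 | $4,400.51 | $79.20 | $671.95 | $3,807.76
2 | $3,807.76 | $68.53 | $581.44 | $3,294.85
3 | $3,294.85 | $59.30 | $503.12 | $2,851.03
4 | $2,851.03 | $51.31 | $484.00 | $2,418.34
5 | $2,418.34 | $43.53 | $484.00 | $1,977.87
6 | $1,977.87 | $35.60 | $484.00 | $1,529.47
7 | $1,529.47 | $27.53 | $484.00 | $1,073.00
8 | $1,073.00 | $19.31 | $484.00 | $608.31
9 | $608.31 | $10.94 | $484.00 | $135.25
10 | $135.25 | $2.43 | $137.68 | $0.00
Total interest: $79.20 + $68.53 + $59.30 + $51.31 + $43.53 + $35.60 + $27.53 + $19.31 + $10.94 + $2.43 = $397.68

$397.68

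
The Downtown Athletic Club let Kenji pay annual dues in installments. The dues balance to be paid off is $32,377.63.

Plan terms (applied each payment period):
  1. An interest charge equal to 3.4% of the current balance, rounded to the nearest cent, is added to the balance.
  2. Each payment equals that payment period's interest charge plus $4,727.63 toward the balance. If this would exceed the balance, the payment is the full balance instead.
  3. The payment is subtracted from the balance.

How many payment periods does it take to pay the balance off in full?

Payment period 1: $32,377.63 +$1,100.84 interest = $33,478.47; pay $5,828.47 → $27,650.00
Payment period 2: $27,650.00 +$940.10 interest = $28,590.10; pay $5,667.73 → $22,922.37
Payment period 3: $22,922.37 +$779.36 interest = $23,701.73; pay $5,506.99 → $18,194.74
Payment period 4: $18,194.74 +$618.62 interest = $18,813.36; pay $5,346.25 → $13,467.11
Payment period 5: $13,467.11 +$457.88 interest = $13,924.99; pay $5,185.51 → $8,739.48
Payment period 6: $8,739.48 +$297.14 interest = $9,036.62; pay $5,024.77 → $4,011.85
Payment period 7: $4,011.85 +$136.40 interest = $4,148.25; pay $4,148.25 → $0.00
Balance reaches $0.00 in payment period 7.

7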